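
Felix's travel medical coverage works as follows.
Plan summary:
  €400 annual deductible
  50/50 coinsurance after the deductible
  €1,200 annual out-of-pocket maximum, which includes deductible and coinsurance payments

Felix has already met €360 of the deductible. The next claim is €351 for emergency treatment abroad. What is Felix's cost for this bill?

Deductible still to meet: €400 − €360 = €40.
The remaining €311 (= €351 − €40) moves to coinsurance.
Coinsurance: €311 × 50% = €155.50.
Traveler responsibility before any cap: €40 + €155.50 = €195.50.
Cumulative spending €360 + €195.50 = €555.50 stays under the €1,200 maximum.

€195.50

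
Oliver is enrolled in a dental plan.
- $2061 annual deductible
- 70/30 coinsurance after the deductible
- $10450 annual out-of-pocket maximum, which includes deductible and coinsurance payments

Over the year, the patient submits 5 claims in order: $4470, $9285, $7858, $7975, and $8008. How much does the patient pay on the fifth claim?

#1 ($4470): deductible takes $2061, $2409 remains; coinsurance $2409 × 30% = $722.70. Patient pays $2783.70; OOP now $2783.70.
#2 ($9285): deductible met; 30% of $9285 = $2785.50. Patient pays $2785.50; OOP now $5569.20.
#3 ($7858): deductible already satisfied, so patient's share is 30% × $7858 = $2357.40. Cost to patient: $2357.40. OOP to date $7926.60.
#4 ($7975): deductible met; 30% of $7975 = $2392.50. Cost to patient: $2392.50. OOP to date $10319.10.
#5 ($8008): 30% coinsurance on $8008 = $2402.40. Adding that to $10319.10 gives $12721.50, past the $10450 cap; patient pays only $10450 − $10319.10 = $130.90.

$130.90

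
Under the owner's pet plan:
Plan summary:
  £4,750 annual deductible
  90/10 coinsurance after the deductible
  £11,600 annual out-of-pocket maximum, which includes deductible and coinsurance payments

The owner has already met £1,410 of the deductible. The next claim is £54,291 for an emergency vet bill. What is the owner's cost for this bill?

£8,435.10

Deductible still to meet: £4,750 − £1,410 = £3,340.
That leaves £54,291 − £3,340 = £50,951 for coinsurance.
Owner's 10% share of £50,951 is £5,095.10.
That puts the owner's cost at £3,340 + £5,095.10 = £8,435.10 before any cap.
Year-to-date out-of-pocket becomes £1,410 + £8,435.10 = £9,845.10, still under the £11,600 maximum, so no cap applies.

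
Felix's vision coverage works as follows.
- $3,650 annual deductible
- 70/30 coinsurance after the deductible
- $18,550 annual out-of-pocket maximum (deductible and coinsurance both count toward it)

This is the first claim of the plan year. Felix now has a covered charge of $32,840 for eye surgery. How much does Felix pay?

The full $3,650 deductible is still open; $3,650 of this bill applies to it.
After the $3,650 deductible portion, $32,840 − $3,650 = $29,190 is subject to coinsurance.
Coinsurance: $29,190 × 30% = $8,757.
That puts the member's cost at $3,650 + $8,757 = $12,407 before any cap.
Total out-of-pocket so far would be $0 + $12,407 = $12,407, below the $18,550 cap — no reduction.

$12,407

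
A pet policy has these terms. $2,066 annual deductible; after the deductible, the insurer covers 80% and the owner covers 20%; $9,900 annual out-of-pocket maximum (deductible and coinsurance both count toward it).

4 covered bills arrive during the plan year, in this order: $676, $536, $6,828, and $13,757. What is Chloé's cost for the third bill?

#1 ($676): all of it applies to the deductible. Owner owes $676 (running OOP $676).
#2 ($536): fully absorbed by the deductible. Owner pays $536; OOP now $1,212.
#3 ($6,828): $854 to deductible, leaving $5,974; owner's 20% is $1,194.80. Owner owes $2,048.80 (running OOP $3,260.80).

$2,048.80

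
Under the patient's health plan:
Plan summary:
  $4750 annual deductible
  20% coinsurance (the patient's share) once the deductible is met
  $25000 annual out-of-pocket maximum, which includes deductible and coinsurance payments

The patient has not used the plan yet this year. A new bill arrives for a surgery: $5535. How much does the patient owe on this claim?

Deductible not yet touched, so the first $4750 of the bill goes to the deductible.
That leaves $5535 − $4750 = $785 for coinsurance.
20% of $785 = $157 falls to the patient.
That puts the patient's cost at $4750 + $157 = $4907 before any cap.
Total out-of-pocket so far would be $0 + $4907 = $4907, below the $25000 cap — no reduction.

$4907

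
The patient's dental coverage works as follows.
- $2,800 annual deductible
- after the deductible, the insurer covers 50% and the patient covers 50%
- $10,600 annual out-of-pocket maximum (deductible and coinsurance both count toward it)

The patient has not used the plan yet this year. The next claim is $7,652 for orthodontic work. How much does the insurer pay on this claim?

Deductible not yet touched, so the first $2,800 of the bill goes to the deductible.
That leaves $7,652 − $2,800 = $4,852 for coinsurance.
Coinsurance: $4,852 × 50% = $2,426.
That puts the patient's cost at $2,800 + $2,426 = $5,226 before any cap.
Year-to-date out-of-pocket becomes $0 + $5,226 = $5,226, still under the $10,600 maximum, so no cap applies.
Insurer pays the balance: $7,652 − $5,226 = $2,426.

$2,426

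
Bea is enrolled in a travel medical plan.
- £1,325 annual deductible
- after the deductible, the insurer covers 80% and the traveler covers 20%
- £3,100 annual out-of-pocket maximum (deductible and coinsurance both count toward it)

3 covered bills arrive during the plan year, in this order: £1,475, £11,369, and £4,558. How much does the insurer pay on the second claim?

Bill 1, £1,475: deductible takes £1,325, £150 remains; coinsurance £150 × 20% = £30. Cost to traveler: £1,355. OOP to date £1,355. Plan pays £1,475 − £1,355 = £120.
Bill 2, £11,369: deductible already satisfied, so traveler's share is 20% × £11,369 = £2,273.80. Adding that to £1,355 gives £3,628.80, past the £3,100 cap; traveler pays only £3,100 − £1,355 = £1,745. Insurer: £11,369 − £1,745 = £9,624.

£9,624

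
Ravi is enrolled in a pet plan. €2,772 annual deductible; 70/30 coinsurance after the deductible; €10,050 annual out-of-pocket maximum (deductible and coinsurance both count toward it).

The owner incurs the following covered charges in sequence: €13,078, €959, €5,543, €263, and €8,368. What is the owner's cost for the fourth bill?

€78.90

Bill 1, €13,078: €2,772 to deductible, leaving €10,306; coinsurance €10,306 × 30% = €3,091.80. Cost to owner: €5,863.80. OOP to date €5,863.80.
Bill 2, €959: 30% coinsurance on €959 = €287.70. Owner owes €287.70 (running OOP €6,151.50).
Bill 3, €5,543: 30% coinsurance on €5,543 = €1,662.90. Cost to owner: €1,662.90. OOP to date €7,814.40.
Bill 4, €263: deductible already satisfied, so owner's share is 30% × €263 = €78.90. Owner pays €78.90; OOP now €7,893.30.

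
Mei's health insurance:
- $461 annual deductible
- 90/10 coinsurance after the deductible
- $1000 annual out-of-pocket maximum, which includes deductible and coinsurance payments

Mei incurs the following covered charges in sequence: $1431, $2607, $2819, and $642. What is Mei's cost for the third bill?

$181.30

Claim 1 — $1431: deductible takes $461, $970 remains; 10% of $970 = $97. Patient owes $558 (running OOP $558).
Claim 2 — $2607: 10% coinsurance on $2607 = $260.70. Cost to patient: $260.70. OOP to date $818.70.
Claim 3 — $2819: deductible already satisfied, so patient's share is 10% × $2819 = $281.90. Adding that to $818.70 gives $1100.60, past the $1000 cap; patient pays only $1000 − $818.70 = $181.30.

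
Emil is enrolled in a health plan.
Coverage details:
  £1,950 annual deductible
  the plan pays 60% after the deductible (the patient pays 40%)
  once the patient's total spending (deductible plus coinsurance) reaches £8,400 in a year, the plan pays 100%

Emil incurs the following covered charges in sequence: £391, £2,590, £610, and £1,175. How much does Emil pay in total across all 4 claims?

£3,076.40

Bill 1, £391: all of it applies to the deductible. Patient pays £391; OOP now £391.
Bill 2, £2,590: £1,559 finishes the deductible; £1,031 goes to coinsurance; 40% of £1,031 = £412.40. Patient owes £1,971.40 (running OOP £2,362.40).
Bill 3, £610: deductible already satisfied, so patient's share is 40% × £610 = £244. Patient pays £244; OOP now £2,606.40.
Bill 4, £1,175: deductible met; 40% of £1,175 = £470. Patient owes £470 (running OOP £3,076.40).
Total paid by the patient: £391 + £1,971.40 + £244 + £470 = £3,076.40.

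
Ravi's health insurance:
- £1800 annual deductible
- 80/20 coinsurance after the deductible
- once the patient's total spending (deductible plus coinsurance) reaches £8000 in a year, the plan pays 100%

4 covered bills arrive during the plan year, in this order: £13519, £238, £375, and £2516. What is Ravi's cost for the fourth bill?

#1 (£13519): £1800 finishes the deductible; £11719 goes to coinsurance; 20% of £11719 = £2343.80. Cost to patient: £4143.80. OOP to date £4143.80.
#2 (£238): deductible met; 20% of £238 = £47.60. Cost to patient: £47.60. OOP to date £4191.40.
#3 (£375): deductible met; 20% of £375 = £75. Patient owes £75 (running OOP £4266.40).
#4 (£2516): deductible already satisfied, so patient's share is 20% × £2516 = £503.20. Patient owes £503.20 (running OOP £4769.60).

£503.20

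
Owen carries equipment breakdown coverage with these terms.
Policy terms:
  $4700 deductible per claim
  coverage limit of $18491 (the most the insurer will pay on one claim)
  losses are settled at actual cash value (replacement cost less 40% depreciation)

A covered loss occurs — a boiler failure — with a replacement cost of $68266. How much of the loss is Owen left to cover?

Depreciate 40%: the covered value is $68266 × 0.6 = $40959.60.
Less the $4700 deductible: $40959.60 − $4700 = $36259.60.
$36259.60 exceeds the $18491 limit, so the insurer pays the limit: $18491.
Business owner's share is the uncovered remainder: $68266 − $18491 = $49775.

$49775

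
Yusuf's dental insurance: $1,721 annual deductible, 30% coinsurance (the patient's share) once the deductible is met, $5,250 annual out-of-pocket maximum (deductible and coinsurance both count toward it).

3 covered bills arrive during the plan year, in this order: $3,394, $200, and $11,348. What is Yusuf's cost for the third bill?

Bill 1, $3,394: deductible takes $1,721, $1,673 remains; 30% of $1,673 = $501.90. Patient pays $2,222.90; OOP now $2,222.90.
Bill 2, $200: deductible already satisfied, so patient's share is 30% × $200 = $60. Patient owes $60 (running OOP $2,282.90).
Bill 3, $11,348: deductible met; 30% of $11,348 = $3,404.40. OOP would hit $5,687.30 > $5,250, so the cap limits the patient to $5,250 − $2,282.90 = $2,967.10.

$2,967.10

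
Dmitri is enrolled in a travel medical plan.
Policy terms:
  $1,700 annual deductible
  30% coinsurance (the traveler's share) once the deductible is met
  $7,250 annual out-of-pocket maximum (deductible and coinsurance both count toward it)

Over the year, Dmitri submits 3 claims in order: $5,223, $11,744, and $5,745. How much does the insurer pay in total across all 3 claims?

Bill 1, $5,223: deductible takes $1,700, $3,523 remains; 30% of $3,523 = $1,056.90. Cost to traveler: $2,756.90. OOP to date $2,756.90. Insurer: $5,223 − $2,756.90 = $2,466.10.
Bill 2, $11,744: deductible met; 30% of $11,744 = $3,523.20. Traveler pays $3,523.20; OOP now $6,280.10. Insurer: $11,744 − $3,523.20 = $8,220.80.
Bill 3, $5,745: deductible already satisfied, so traveler's share is 30% × $5,745 = $1,723.50. OOP would hit $8,003.60 > $7,250, so the cap limits the traveler to $7,250 − $6,280.10 = $969.90. Plan pays $5,745 − $969.90 = $4,775.10.
Insurer total = bills − traveler's total = $22,712 − $7,250 = $15,462.

$15,462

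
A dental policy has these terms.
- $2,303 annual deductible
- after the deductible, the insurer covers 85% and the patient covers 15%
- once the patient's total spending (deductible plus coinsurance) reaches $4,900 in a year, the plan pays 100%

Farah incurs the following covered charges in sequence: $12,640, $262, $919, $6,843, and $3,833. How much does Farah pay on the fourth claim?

$869.30

Claim 1 ($12,640): $2,303 finishes the deductible; $10,337 goes to coinsurance; patient's 15% is $1,550.55. Patient owes $3,853.55 (running OOP $3,853.55).
Claim 2 ($262): deductible met; 15% of $262 = $39.30. Patient pays $39.30; OOP now $3,892.85.
Claim 3 ($919): 15% coinsurance on $919 = $137.85. Patient owes $137.85 (running OOP $4,030.70).
Claim 4 ($6,843): 15% coinsurance on $6,843 = $1,026.45. Adding that to $4,030.70 gives $5,057.15, past the $4,900 cap; patient pays only $4,900 − $4,030.70 = $869.30.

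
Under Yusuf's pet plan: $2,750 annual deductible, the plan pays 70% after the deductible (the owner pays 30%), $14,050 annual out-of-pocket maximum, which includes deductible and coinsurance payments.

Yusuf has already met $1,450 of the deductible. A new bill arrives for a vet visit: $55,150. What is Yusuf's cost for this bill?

$12,600

Deductible still to meet: $2,750 − $1,450 = $1,300.
That leaves $55,150 − $1,300 = $53,850 for coinsurance.
30% of $53,850 = $16,155 falls to the owner.
So the owner owes $1,300 + $16,155 = $17,455 before any cap.
Adding $17,455 to the $1,450 already spent would give $18,905, which exceeds the $14,050 cap; the owner pays just $14,050 − $1,450 = $12,600.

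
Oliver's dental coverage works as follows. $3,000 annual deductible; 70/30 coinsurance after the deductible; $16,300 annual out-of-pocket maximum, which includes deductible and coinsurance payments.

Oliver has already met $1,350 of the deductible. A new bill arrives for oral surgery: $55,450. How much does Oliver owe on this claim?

Remaining deductible: $3,000 − $1,350 = $1,650.
That leaves $55,450 − $1,650 = $53,800 for coinsurance.
Patient's 30% share of $53,800 is $16,140.
So the patient owes $1,650 + $16,140 = $17,790 before any cap.
That would bring total out-of-pocket to $19,140, past the $16,300 cap. The patient is capped at $16,300 − $1,350 = $14,950 on this claim.

$14,950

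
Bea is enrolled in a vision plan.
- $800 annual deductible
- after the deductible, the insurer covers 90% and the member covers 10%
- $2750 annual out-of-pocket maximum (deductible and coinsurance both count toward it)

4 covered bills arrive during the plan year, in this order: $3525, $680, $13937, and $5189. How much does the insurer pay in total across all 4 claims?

$20581

Claim 1 ($3525): $800 finishes the deductible; $2725 goes to coinsurance; member's 10% is $272.50. Member pays $1072.50; OOP now $1072.50. Insurer: $3525 − $1072.50 = $2452.50.
Claim 2 ($680): 10% coinsurance on $680 = $68. Member owes $68 (running OOP $1140.50). Insurer: $680 − $68 = $612.
Claim 3 ($13937): 10% coinsurance on $13937 = $1393.70. Cost to member: $1393.70. OOP to date $2534.20. Insurer: $13937 − $1393.70 = $12543.30.
Claim 4 ($5189): deductible already satisfied, so member's share is 10% × $5189 = $518.90. Adding that to $2534.20 gives $3053.10, past the $2750 cap; member pays only $2750 − $2534.20 = $215.80. Insurer: $5189 − $215.80 = $4973.20.
Insurer total = bills − member's total = $23331 − $2750 = $20581.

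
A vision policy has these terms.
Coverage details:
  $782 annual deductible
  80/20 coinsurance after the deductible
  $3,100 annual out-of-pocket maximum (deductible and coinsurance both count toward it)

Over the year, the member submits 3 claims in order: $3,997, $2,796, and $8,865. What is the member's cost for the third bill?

Claim 1 — $3,997: $782 to deductible, leaving $3,215; member's 20% is $643. Cost to member: $1,425. OOP to date $1,425.
Claim 2 — $2,796: deductible met; 20% of $2,796 = $559.20. Cost to member: $559.20. OOP to date $1,984.20.
Claim 3 — $8,865: deductible met; 20% of $8,865 = $1,773. That would push OOP to $3,757.20, over the $3,100 cap, so member pays $3,100 − $1,984.20 = $1,115.80.

$1,115.80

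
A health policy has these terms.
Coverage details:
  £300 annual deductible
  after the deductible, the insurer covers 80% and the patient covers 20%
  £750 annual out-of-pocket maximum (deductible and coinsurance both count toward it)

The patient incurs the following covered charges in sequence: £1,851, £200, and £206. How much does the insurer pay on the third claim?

£164.80

Bill 1, £1,851: £300 to deductible, leaving £1,551; 20% of £1,551 = £310.20. Patient owes £610.20 (running OOP £610.20). Insurer: £1,851 − £610.20 = £1,240.80.
Bill 2, £200: deductible already satisfied, so patient's share is 20% × £200 = £40. Patient owes £40 (running OOP £650.20). Plan pays £200 − £40 = £160.
Bill 3, £206: deductible already satisfied, so patient's share is 20% × £206 = £41.20. Patient owes £41.20 (running OOP £691.40). Plan pays £206 − £41.20 = £164.80.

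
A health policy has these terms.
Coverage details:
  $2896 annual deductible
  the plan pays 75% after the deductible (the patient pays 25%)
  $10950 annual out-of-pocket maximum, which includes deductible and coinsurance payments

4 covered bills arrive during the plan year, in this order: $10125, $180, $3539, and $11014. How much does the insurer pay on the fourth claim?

#1 ($10125): $2896 to deductible, leaving $7229; 25% of $7229 = $1807.25. Cost to patient: $4703.25. OOP to date $4703.25. Insurer: $10125 − $4703.25 = $5421.75.
#2 ($180): 25% coinsurance on $180 = $45. Patient owes $45 (running OOP $4748.25). Plan pays $180 − $45 = $135.
#3 ($3539): 25% coinsurance on $3539 = $884.75. Patient owes $884.75 (running OOP $5633). Insurer: $3539 − $884.75 = $2654.25.
#4 ($11014): deductible met; 25% of $11014 = $2753.50. Patient owes $2753.50 (running OOP $8386.50). Insurer: $11014 − $2753.50 = $8260.50.

$8260.50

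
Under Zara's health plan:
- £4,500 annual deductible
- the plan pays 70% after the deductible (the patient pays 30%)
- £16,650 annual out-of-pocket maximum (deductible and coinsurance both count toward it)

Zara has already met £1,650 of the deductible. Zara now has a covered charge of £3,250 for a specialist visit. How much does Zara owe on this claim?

Remaining deductible: £4,500 − £1,650 = £2,850.
The remaining £400 (= £3,250 − £2,850) moves to coinsurance.
Coinsurance: £400 × 30% = £120.
Patient responsibility before any cap: £2,850 + £120 = £2,970.
Cumulative spending £1,650 + £2,970 = £4,620 stays under the £16,650 maximum.

£2,970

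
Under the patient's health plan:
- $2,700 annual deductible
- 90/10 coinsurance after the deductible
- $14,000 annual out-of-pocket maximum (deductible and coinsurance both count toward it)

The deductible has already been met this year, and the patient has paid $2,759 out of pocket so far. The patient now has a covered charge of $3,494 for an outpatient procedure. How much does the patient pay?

The deductible is already satisfied, so the full bill goes to coinsurance.
Coinsurance: $3,494 × 10% = $349.40.
Total out-of-pocket so far would be $2,759 + $349.40 = $3,108.40, below the $14,000 cap — no reduction.

$349.40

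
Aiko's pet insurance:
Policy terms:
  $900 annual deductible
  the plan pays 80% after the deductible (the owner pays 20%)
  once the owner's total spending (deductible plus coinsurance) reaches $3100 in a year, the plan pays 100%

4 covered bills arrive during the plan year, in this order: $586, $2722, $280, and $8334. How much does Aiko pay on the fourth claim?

$1662.40

Claim 1 — $586: fully absorbed by the deductible. Owner pays $586; OOP now $586.
Claim 2 — $2722: $314 to deductible, leaving $2408; 20% of $2408 = $481.60. Owner pays $795.60; OOP now $1381.60.
Claim 3 — $280: deductible already satisfied, so owner's share is 20% × $280 = $56. Cost to owner: $56. OOP to date $1437.60.
Claim 4 — $8334: deductible already satisfied, so owner's share is 20% × $8334 = $1666.80. Adding that to $1437.60 gives $3104.40, past the $3100 cap; owner pays only $3100 − $1437.60 = $1662.40.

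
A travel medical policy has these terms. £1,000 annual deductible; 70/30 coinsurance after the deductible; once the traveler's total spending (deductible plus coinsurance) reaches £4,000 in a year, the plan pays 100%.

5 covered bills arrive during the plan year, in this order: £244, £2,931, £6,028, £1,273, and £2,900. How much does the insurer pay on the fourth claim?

£891.10

Claim 1 — £244: all of it applies to the deductible. Cost to traveler: £244. OOP to date £244. Plan pays £244 − £244 = £0.
Claim 2 — £2,931: deductible takes £756, £2,175 remains; 30% of £2,175 = £652.50. Cost to traveler: £1,408.50. OOP to date £1,652.50. Insurer: £2,931 − £1,408.50 = £1,522.50.
Claim 3 — £6,028: deductible met; 30% of £6,028 = £1,808.40. Cost to traveler: £1,808.40. OOP to date £3,460.90. Insurer: £6,028 − £1,808.40 = £4,219.60.
Claim 4 — £1,273: 30% coinsurance on £1,273 = £381.90. Traveler owes £381.90 (running OOP £3,842.80). Plan pays £1,273 − £381.90 = £891.10.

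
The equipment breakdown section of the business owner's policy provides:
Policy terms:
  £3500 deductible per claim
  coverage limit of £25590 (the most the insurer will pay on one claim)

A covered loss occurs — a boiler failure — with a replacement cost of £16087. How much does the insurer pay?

£12587

After the deductible, £16087 − £3500 = £12587 remains.
That's under the £25590 cap, so the insurer reimburses the full £12587.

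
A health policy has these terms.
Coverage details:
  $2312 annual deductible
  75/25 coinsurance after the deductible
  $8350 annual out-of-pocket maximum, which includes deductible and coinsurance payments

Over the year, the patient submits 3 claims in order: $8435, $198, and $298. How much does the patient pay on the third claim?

Claim 1 ($8435): $2312 finishes the deductible; $6123 goes to coinsurance; coinsurance $6123 × 25% = $1530.75. Cost to patient: $3842.75. OOP to date $3842.75.
Claim 2 ($198): 25% coinsurance on $198 = $49.50. Patient owes $49.50 (running OOP $3892.25).
Claim 3 ($298): deductible met; 25% of $298 = $74.50. Patient owes $74.50 (running OOP $3966.75).

$74.50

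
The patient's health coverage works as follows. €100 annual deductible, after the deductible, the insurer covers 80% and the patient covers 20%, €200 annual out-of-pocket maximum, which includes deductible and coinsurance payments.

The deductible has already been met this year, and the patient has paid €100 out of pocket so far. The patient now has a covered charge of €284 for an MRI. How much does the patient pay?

€56.80

The deductible is already satisfied, so the full bill goes to coinsurance.
20% of €284 = €56.80 falls to the patient.
Cumulative spending €100 + €56.80 = €156.80 stays under the €200 maximum.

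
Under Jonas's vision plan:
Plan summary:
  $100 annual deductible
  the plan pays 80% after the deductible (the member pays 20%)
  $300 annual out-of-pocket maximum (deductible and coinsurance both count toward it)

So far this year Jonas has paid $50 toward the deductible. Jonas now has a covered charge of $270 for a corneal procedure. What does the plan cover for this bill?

$176

Remaining deductible: $100 − $50 = $50.
That leaves $270 − $50 = $220 for coinsurance.
Member's 20% share of $220 is $44.
That puts the member's cost at $50 + $44 = $94 before any cap.
Year-to-date out-of-pocket becomes $50 + $94 = $144, still under the $300 maximum, so no cap applies.
The insurer covers the remainder: $270 − $94 = $176.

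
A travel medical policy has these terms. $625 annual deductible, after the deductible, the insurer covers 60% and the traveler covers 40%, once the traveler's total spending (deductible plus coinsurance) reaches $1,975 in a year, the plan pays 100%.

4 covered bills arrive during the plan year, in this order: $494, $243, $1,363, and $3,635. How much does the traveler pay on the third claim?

Claim 1 — $494: fully absorbed by the deductible. Traveler owes $494 (running OOP $494).
Claim 2 — $243: deductible takes $131, $112 remains; 40% of $112 = $44.80. Traveler owes $175.80 (running OOP $669.80).
Claim 3 — $1,363: deductible already satisfied, so traveler's share is 40% × $1,363 = $545.20. Traveler pays $545.20; OOP now $1,215.

$545.20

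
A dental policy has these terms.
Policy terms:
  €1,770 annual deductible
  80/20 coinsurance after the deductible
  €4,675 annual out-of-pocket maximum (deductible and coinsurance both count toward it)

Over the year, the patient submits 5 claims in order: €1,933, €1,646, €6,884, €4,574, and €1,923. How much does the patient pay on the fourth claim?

Claim 1 — €1,933: €1,770 finishes the deductible; €163 goes to coinsurance; coinsurance €163 × 20% = €32.60. Patient pays €1,802.60; OOP now €1,802.60.
Claim 2 — €1,646: 20% coinsurance on €1,646 = €329.20. Cost to patient: €329.20. OOP to date €2,131.80.
Claim 3 — €6,884: 20% coinsurance on €6,884 = €1,376.80. Patient pays €1,376.80; OOP now €3,508.60.
Claim 4 — €4,574: 20% coinsurance on €4,574 = €914.80. Cost to patient: €914.80. OOP to date €4,423.40.

€914.80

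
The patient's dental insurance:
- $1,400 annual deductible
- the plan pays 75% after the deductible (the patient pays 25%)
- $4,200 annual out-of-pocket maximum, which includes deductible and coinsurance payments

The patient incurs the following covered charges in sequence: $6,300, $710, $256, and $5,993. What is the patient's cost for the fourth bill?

#1 ($6,300): $1,400 to deductible, leaving $4,900; patient's 25% is $1,225. Patient pays $2,625; OOP now $2,625.
#2 ($710): deductible met; 25% of $710 = $177.50. Patient owes $177.50 (running OOP $2,802.50).
#3 ($256): 25% coinsurance on $256 = $64. Cost to patient: $64. OOP to date $2,866.50.
#4 ($5,993): 25% coinsurance on $5,993 = $1,498.25. That would push OOP to $4,364.75, over the $4,200 cap, so patient pays $4,200 − $2,866.50 = $1,333.50.

$1,333.50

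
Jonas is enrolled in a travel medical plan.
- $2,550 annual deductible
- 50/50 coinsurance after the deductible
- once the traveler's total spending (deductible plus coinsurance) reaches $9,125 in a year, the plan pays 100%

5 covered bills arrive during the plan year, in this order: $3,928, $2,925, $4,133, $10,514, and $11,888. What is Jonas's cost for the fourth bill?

Claim 1 ($3,928): $2,550 to deductible, leaving $1,378; coinsurance $1,378 × 50% = $689. Traveler pays $3,239; OOP now $3,239.
Claim 2 ($2,925): deductible met; 50% of $2,925 = $1,462.50. Traveler owes $1,462.50 (running OOP $4,701.50).
Claim 3 ($4,133): 50% coinsurance on $4,133 = $2,066.50. Traveler pays $2,066.50; OOP now $6,768.
Claim 4 ($10,514): 50% coinsurance on $10,514 = $5,257. Adding that to $6,768 gives $12,025, past the $9,125 cap; traveler pays only $9,125 − $6,768 = $2,357.

$2,357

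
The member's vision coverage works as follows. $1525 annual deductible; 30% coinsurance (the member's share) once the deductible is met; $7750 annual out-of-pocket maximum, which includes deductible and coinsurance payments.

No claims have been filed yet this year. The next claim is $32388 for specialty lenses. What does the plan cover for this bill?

$24638

Nothing has been paid toward the $1525 deductible, so the first $1525 of this charge is applied there.
That leaves $32388 − $1525 = $30863 for coinsurance.
30% of $30863 = $9258.90 falls to the member.
Member responsibility before any cap: $1525 + $9258.90 = $10783.90.
Adding $10783.90 to the $0 already spent would give $10783.90, which exceeds the $7750 cap; the member pays just $7750 − $0 = $7750.
The plan picks up $32388 − $7750 = $24638.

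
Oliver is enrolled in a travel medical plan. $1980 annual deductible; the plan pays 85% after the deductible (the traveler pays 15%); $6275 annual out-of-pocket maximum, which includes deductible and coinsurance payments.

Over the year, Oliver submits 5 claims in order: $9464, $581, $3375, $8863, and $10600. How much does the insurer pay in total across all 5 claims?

Bill 1, $9464: $1980 to deductible, leaving $7484; traveler's 15% is $1122.60. Traveler owes $3102.60 (running OOP $3102.60). Insurer: $9464 − $3102.60 = $6361.40.
Bill 2, $581: 15% coinsurance on $581 = $87.15. Traveler pays $87.15; OOP now $3189.75. Insurer: $581 − $87.15 = $493.85.
Bill 3, $3375: 15% coinsurance on $3375 = $506.25. Traveler pays $506.25; OOP now $3696. Plan pays $3375 − $506.25 = $2868.75.
Bill 4, $8863: deductible met; 15% of $8863 = $1329.45. Traveler pays $1329.45; OOP now $5025.45. Insurer: $8863 − $1329.45 = $7533.55.
Bill 5, $10600: 15% coinsurance on $10600 = $1590. That would push OOP to $6615.45, over the $6275 cap, so traveler pays $6275 − $5025.45 = $1249.55. Plan pays $10600 − $1249.55 = $9350.45.
Insurer total: $6361.40 + $493.85 + $2868.75 + $7533.55 + $9350.45 = $26608.

$26608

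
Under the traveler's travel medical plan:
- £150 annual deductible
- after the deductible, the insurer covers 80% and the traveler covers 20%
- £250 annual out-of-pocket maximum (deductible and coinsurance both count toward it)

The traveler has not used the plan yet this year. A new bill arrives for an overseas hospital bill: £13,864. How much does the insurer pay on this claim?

Deductible not yet touched, so the first £150 of the bill goes to the deductible.
The remaining £13,714 (= £13,864 − £150) moves to coinsurance.
Traveler's 20% share of £13,714 is £2,742.80.
Traveler responsibility before any cap: £150 + £2,742.80 = £2,892.80.
Adding £2,892.80 to the £0 already spent would give £2,892.80, which exceeds the £250 cap; the traveler pays just £250 − £0 = £250.
Insurer pays the balance: £13,864 − £250 = £13,614.

£13,614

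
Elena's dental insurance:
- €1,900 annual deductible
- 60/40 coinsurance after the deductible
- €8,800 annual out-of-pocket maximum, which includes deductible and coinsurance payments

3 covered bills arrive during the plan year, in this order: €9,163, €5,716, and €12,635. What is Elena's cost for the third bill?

€1,708.40

Claim 1 (€9,163): €1,900 finishes the deductible; €7,263 goes to coinsurance; 40% of €7,263 = €2,905.20. Cost to patient: €4,805.20. OOP to date €4,805.20.
Claim 2 (€5,716): 40% coinsurance on €5,716 = €2,286.40. Patient owes €2,286.40 (running OOP €7,091.60).
Claim 3 (€12,635): deductible met; 40% of €12,635 = €5,054. OOP would hit €12,145.60 > €8,800, so the cap limits the patient to €8,800 − €7,091.60 = €1,708.40.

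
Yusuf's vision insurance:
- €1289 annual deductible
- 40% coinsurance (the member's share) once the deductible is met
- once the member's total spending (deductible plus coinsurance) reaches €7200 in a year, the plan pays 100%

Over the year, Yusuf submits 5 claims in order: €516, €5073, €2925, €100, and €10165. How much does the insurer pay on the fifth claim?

€7184

#1 (€516): fully absorbed by the deductible. Member owes €516 (running OOP €516). Plan pays €516 − €516 = €0.
#2 (€5073): deductible takes €773, €4300 remains; 40% of €4300 = €1720. Member owes €2493 (running OOP €3009). Plan pays €5073 − €2493 = €2580.
#3 (€2925): deductible already satisfied, so member's share is 40% × €2925 = €1170. Cost to member: €1170. OOP to date €4179. Plan pays €2925 − €1170 = €1755.
#4 (€100): 40% coinsurance on €100 = €40. Member pays €40; OOP now €4219. Plan pays €100 − €40 = €60.
#5 (€10165): deductible met; 40% of €10165 = €4066. Adding that to €4219 gives €8285, past the €7200 cap; member pays only €7200 − €4219 = €2981. Insurer: €10165 − €2981 = €7184.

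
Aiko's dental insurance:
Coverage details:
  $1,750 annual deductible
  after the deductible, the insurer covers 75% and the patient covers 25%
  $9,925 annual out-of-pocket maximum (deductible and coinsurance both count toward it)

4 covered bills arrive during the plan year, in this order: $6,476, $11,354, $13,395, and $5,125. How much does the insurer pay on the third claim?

Claim 1 — $6,476: $1,750 finishes the deductible; $4,726 goes to coinsurance; 25% of $4,726 = $1,181.50. Patient pays $2,931.50; OOP now $2,931.50. Plan pays $6,476 − $2,931.50 = $3,544.50.
Claim 2 — $11,354: deductible met; 25% of $11,354 = $2,838.50. Patient owes $2,838.50 (running OOP $5,770). Plan pays $11,354 − $2,838.50 = $8,515.50.
Claim 3 — $13,395: deductible met; 25% of $13,395 = $3,348.75. Cost to patient: $3,348.75. OOP to date $9,118.75. Insurer: $13,395 − $3,348.75 = $10,046.25.

$10,046.25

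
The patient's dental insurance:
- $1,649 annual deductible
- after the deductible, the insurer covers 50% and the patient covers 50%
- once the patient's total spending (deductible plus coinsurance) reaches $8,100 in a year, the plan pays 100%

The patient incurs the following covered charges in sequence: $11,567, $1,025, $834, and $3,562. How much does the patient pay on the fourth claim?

#1 ($11,567): deductible takes $1,649, $9,918 remains; 50% of $9,918 = $4,959. Patient owes $6,608 (running OOP $6,608).
#2 ($1,025): deductible already satisfied, so patient's share is 50% × $1,025 = $512.50. Cost to patient: $512.50. OOP to date $7,120.50.
#3 ($834): 50% coinsurance on $834 = $417. Patient owes $417 (running OOP $7,537.50).
#4 ($3,562): deductible already satisfied, so patient's share is 50% × $3,562 = $1,781. OOP would hit $9,318.50 > $8,100, so the cap limits the patient to $8,100 − $7,537.50 = $562.50.

$562.50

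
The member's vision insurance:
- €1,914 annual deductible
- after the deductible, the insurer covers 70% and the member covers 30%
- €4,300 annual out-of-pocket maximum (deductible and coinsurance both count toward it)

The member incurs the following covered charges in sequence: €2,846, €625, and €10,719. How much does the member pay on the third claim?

Claim 1 (€2,846): €1,914 finishes the deductible; €932 goes to coinsurance; coinsurance €932 × 30% = €279.60. Member pays €2,193.60; OOP now €2,193.60.
Claim 2 (€625): 30% coinsurance on €625 = €187.50. Member pays €187.50; OOP now €2,381.10.
Claim 3 (€10,719): deductible met; 30% of €10,719 = €3,215.70. Adding that to €2,381.10 gives €5,596.80, past the €4,300 cap; member pays only €4,300 − €2,381.10 = €1,918.90.

€1,918.90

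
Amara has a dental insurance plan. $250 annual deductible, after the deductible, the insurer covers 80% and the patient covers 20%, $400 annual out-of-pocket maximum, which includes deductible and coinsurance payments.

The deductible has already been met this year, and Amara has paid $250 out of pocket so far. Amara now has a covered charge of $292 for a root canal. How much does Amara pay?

$58.40

The deductible is already satisfied, so the full bill goes to coinsurance.
20% of $292 = $58.40 falls to the patient.
Cumulative spending $250 + $58.40 = $308.40 stays under the $400 maximum.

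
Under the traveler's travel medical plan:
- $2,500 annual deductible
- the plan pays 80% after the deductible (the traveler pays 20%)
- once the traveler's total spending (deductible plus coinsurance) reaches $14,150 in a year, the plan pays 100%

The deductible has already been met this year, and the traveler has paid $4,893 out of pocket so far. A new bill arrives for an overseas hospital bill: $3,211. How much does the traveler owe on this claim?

With the deductible met, the entire $3,211 is subject to coinsurance.
Coinsurance: $3,211 × 20% = $642.20.
Cumulative spending $4,893 + $642.20 = $5,535.20 stays under the $14,150 maximum.

$642.20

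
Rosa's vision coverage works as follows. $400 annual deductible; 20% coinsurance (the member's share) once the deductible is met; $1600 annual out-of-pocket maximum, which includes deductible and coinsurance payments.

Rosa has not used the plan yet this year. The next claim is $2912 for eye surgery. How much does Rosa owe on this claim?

$902.40

Nothing has been paid toward the $400 deductible, so the first $400 of this charge is applied there.
After the $400 deductible portion, $2912 − $400 = $2512 is subject to coinsurance.
20% of $2512 = $502.40 falls to the member.
That puts the member's cost at $400 + $502.40 = $902.40 before any cap.
Cumulative spending $0 + $902.40 = $902.40 stays under the $1600 maximum.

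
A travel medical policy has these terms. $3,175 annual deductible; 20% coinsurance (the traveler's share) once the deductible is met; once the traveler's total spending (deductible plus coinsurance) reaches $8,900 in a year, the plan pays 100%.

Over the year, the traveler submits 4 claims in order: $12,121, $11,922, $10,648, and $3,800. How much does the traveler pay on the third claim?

Claim 1 ($12,121): deductible takes $3,175, $8,946 remains; 20% of $8,946 = $1,789.20. Traveler owes $4,964.20 (running OOP $4,964.20).
Claim 2 ($11,922): deductible already satisfied, so traveler's share is 20% × $11,922 = $2,384.40. Traveler owes $2,384.40 (running OOP $7,348.60).
Claim 3 ($10,648): deductible met; 20% of $10,648 = $2,129.60. That would push OOP to $9,478.20, over the $8,900 cap, so traveler pays $8,900 − $7,348.60 = $1,551.40.

$1,551.40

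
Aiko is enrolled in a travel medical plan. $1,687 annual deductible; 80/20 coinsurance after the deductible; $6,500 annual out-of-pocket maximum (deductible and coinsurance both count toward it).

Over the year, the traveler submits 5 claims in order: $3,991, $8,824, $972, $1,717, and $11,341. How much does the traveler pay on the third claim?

Bill 1, $3,991: $1,687 to deductible, leaving $2,304; 20% of $2,304 = $460.80. Cost to traveler: $2,147.80. OOP to date $2,147.80.
Bill 2, $8,824: deductible met; 20% of $8,824 = $1,764.80. Traveler pays $1,764.80; OOP now $3,912.60.
Bill 3, $972: 20% coinsurance on $972 = $194.40. Traveler owes $194.40 (running OOP $4,107).

$194.40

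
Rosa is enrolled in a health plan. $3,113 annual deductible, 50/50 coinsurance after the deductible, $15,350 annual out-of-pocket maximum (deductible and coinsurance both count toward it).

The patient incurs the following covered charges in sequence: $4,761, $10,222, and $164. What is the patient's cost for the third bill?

Claim 1 — $4,761: $3,113 to deductible, leaving $1,648; coinsurance $1,648 × 50% = $824. Patient pays $3,937; OOP now $3,937.
Claim 2 — $10,222: deductible met; 50% of $10,222 = $5,111. Cost to patient: $5,111. OOP to date $9,048.
Claim 3 — $164: deductible already satisfied, so patient's share is 50% × $164 = $82. Patient owes $82 (running OOP $9,130).

$82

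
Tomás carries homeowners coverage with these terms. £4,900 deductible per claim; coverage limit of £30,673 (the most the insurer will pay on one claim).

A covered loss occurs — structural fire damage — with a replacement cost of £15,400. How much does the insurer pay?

£10,500

Subtract the deductible: £15,400 − £4,900 = £10,500.
£10,500 is within the £30,673 limit, so the insurer pays £10,500.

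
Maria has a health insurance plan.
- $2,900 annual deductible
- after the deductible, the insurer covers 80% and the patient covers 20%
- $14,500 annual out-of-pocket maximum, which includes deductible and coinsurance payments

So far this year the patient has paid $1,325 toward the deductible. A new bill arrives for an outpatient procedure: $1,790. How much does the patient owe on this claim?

Deductible still to meet: $2,900 − $1,325 = $1,575.
After the $1,575 deductible portion, $1,790 − $1,575 = $215 is subject to coinsurance.
20% of $215 = $43 falls to the patient.
So the patient owes $1,575 + $43 = $1,618 before any cap.
Cumulative spending $1,325 + $1,618 = $2,943 stays under the $14,500 maximum.

$1,618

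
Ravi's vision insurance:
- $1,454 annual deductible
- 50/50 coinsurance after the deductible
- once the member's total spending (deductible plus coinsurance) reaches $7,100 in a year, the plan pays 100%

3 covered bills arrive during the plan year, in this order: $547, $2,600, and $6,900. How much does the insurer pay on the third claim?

$3,450

Claim 1 — $547: all of it applies to the deductible. Cost to member: $547. OOP to date $547. Insurer: $547 − $547 = $0.
Claim 2 — $2,600: $907 finishes the deductible; $1,693 goes to coinsurance; member's 50% is $846.50. Member pays $1,753.50; OOP now $2,300.50. Insurer: $2,600 − $1,753.50 = $846.50.
Claim 3 — $6,900: 50% coinsurance on $6,900 = $3,450. Member owes $3,450 (running OOP $5,750.50). Insurer: $6,900 − $3,450 = $3,450.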